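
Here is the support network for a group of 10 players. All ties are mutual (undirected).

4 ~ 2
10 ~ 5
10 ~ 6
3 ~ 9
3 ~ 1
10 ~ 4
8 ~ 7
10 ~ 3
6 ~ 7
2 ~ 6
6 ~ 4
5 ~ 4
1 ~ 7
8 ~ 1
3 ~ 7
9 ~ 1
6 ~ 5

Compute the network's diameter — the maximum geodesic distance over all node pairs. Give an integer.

Eccentricity of each node (its greatest distance to any other): 1:3, 2:4, 3:3, 4:3, 5:3, 6:3, 7:2, 8:3, 9:4, 10:3.
The maximum eccentricity is 4, realized for instance by the pair 2–9 via 2 – 6 – 7 – 1 – 9. So the diameter is 4.

4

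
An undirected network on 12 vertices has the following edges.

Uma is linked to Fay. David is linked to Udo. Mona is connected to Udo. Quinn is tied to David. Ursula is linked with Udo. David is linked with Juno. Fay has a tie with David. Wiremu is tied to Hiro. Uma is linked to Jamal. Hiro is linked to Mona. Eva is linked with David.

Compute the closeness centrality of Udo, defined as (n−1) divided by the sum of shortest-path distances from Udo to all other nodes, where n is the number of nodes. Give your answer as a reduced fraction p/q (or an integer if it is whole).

11/23

Distances from Udo: David:1, Eva:2, Fay:2, Hiro:2, Jamal:4, Juno:2, Mona:1, Quinn:2, Uma:3, Ursula:1, Wiremu:3. Sum = 23.
n = 12, so closeness = 11/23.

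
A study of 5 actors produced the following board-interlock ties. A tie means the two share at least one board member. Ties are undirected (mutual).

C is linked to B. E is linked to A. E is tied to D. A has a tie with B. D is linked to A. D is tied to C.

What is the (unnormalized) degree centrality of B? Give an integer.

B is directly tied to A and C. That is 2 neighbors, so the degree of B is 2.

2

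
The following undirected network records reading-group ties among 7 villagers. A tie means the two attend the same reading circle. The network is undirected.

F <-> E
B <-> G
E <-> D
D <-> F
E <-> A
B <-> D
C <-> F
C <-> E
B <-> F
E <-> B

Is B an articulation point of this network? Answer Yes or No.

Removing B leaves {A, C, D, E, and F} with no path to {G}, so the network splits into 2 components. B is a cut vertex.

Yes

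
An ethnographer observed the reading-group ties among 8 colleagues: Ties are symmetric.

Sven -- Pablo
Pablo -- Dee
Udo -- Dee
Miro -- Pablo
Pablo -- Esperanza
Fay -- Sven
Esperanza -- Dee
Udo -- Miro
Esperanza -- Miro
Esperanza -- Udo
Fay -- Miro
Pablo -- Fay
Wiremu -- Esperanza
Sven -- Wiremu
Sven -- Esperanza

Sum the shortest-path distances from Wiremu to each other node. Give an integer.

Distances from Wiremu: Dee:2, Esperanza:1, Fay:2, Miro:2, Pablo:2, Sven:1, Udo:2.
Sum = 2 + 1 + 2 + 2 + 2 + 1 + 2 = 12.

12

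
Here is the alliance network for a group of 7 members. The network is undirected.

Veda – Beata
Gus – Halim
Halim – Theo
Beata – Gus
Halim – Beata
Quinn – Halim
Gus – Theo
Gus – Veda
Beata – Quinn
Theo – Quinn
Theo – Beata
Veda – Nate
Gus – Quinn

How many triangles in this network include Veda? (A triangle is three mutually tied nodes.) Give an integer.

Veda's neighbors: Beata, Gus, and Nate.
Neighbor pairs that are themselves tied: Veda–Beata–Gus. Each forms one triangle with Veda, for 1 in total.

1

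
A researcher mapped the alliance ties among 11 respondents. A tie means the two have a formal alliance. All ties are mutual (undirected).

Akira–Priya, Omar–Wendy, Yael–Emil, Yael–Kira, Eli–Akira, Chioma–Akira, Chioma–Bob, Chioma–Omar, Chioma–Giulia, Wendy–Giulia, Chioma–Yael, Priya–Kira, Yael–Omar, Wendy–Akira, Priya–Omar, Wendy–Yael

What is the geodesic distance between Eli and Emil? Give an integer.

4

One shortest route is Eli – Akira – Chioma – Yael – Emil, which uses 4 edges, and at distance 3 from Eli we only reach {Bob, Giulia, Kira, Omar, Yael}, which does not include Emil. So d(Eli,Emil) = 4.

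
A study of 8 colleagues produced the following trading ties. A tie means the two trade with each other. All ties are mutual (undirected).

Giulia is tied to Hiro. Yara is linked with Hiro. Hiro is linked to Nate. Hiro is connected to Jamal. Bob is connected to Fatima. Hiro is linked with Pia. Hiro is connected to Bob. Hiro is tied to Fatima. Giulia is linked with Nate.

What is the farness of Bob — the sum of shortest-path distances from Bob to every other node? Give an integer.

Distances from Bob: Fatima:1, Giulia:2, Hiro:1, Jamal:2, Nate:2, Pia:2, Yara:2.
Sum = 1 + 2 + 1 + 2 + 2 + 2 + 2 = 12.

12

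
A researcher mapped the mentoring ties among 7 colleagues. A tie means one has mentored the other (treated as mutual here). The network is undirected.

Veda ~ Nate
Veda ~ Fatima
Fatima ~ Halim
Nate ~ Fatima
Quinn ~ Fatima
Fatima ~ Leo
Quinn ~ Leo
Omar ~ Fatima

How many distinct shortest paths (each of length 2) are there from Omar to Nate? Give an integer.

1

The shortest distance is 2, and the only length-2 path is Omar–Fatima–Nate. So there is exactly 1 shortest path.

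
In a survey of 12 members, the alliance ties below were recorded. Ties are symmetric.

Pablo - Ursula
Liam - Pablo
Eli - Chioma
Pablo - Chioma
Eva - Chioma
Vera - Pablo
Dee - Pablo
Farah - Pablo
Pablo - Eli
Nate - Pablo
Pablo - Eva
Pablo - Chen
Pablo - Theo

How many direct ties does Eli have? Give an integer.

2

Eli is directly tied to Chioma and Pablo. That is 2 neighbors, so the degree of Eli is 2.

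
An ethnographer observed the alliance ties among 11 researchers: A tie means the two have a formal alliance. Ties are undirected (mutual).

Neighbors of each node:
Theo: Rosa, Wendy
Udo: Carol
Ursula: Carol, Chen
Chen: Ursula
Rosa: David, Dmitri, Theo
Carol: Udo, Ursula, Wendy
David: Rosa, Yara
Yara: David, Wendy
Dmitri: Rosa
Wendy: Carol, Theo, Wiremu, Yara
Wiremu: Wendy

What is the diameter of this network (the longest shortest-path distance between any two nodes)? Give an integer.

6

Eccentricity of each node (its greatest distance to any other): Carol:4, Chen:6, David:5, Dmitri:6, Rosa:5, Theo:4, Udo:5, Ursula:5, Wendy:3, Wiremu:4, Yara:4.
The maximum eccentricity is 6, realized for instance by the pair Chen–Dmitri via Chen – Ursula – Carol – Wendy – Theo – Rosa – Dmitri. So the diameter is 6.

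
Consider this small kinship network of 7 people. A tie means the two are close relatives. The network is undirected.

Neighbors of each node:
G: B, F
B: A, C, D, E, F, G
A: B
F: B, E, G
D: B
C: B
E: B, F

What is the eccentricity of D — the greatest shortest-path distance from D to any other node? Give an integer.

2

Distances from D: A:2, B:1, C:2, E:2, F:2, G:2.
The largest is 2 (to C, F, G, A, and E), so the eccentricity of D is 2.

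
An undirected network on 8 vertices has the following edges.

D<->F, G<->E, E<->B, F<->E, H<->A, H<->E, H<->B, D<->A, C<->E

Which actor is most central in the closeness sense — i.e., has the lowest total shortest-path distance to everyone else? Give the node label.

Farness (sum of distances to all others) for each node — A:14, B:13, C:15, D:15, E:9, F:12, G:15, H:11.
The smallest farness is 9, for E, so E has the highest closeness.

E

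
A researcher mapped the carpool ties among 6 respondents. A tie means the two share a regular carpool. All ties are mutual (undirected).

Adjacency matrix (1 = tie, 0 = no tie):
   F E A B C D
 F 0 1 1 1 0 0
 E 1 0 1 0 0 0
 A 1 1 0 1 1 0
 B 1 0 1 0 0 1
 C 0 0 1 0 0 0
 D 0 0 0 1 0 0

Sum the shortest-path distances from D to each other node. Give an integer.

Distances from D: A:2, B:1, C:3, E:3, F:2.
Sum = 2 + 1 + 3 + 3 + 2 = 11.

11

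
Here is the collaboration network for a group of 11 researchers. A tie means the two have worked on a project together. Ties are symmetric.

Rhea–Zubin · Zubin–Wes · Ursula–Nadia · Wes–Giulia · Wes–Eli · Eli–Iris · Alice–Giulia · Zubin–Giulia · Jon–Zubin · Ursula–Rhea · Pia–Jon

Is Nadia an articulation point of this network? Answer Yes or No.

No

Even without Nadia, every remaining node can still reach every other (the residual graph is connected), so Nadia is not a cut vertex.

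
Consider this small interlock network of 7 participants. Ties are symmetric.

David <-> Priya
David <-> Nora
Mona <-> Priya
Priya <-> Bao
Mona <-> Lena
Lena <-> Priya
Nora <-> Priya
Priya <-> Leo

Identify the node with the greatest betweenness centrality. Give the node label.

Unnormalized betweenness of each node: Bao:0, David:0, Lena:0, Leo:0, Mona:0, Nora:0, Priya:13.
Priya has the largest value, 13, making it the main broker — the node through which the most shortest paths run.

Priya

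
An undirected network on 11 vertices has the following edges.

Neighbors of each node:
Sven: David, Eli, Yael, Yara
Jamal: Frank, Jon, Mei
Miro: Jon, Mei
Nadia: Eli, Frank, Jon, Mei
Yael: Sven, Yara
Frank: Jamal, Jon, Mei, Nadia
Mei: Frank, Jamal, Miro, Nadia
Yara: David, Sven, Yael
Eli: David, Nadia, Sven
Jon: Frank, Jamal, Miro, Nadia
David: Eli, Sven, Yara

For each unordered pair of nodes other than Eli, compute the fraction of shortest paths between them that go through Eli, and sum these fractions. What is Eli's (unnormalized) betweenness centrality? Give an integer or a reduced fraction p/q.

24

Pairs whose geodesics pass through Eli — Mei–David: 1; Mei–Sven: 1; Mei–Yael: 1; Mei–Yara: 2/2; Jon–David: 1; Jon–Sven: 1; Jon–Yael: 1; Jon–Yara: 2/2; Frank–David: 1; Frank–Sven: 1; Frank–Yael: 1; Frank–Yara: 2/2; Jamal–David: 3/3; Jamal–Sven: 3/3 … (+10 more pairs).
All other pairs contribute 0.
Summing the contributions gives betweenness(Eli) = 24.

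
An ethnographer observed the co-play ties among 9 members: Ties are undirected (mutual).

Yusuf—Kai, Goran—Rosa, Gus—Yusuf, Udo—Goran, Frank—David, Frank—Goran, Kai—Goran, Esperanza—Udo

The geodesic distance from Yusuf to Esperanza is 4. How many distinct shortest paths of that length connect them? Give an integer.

The shortest distance is 4, and the only length-4 path is Yusuf–Kai–Goran–Udo–Esperanza. So there is exactly 1 shortest path.

1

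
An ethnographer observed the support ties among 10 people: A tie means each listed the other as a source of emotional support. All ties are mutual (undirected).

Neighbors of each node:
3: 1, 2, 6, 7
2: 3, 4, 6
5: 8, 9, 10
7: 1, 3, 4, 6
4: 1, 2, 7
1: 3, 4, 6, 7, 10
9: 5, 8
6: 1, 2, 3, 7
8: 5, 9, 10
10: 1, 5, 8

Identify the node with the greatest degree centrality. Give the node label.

Degrees — 1:5, 2:3, 3:4, 4:3, 5:3, 6:4, 7:4, 8:3, 9:2, 10:3.
The maximum is 5, attained only by 1.

1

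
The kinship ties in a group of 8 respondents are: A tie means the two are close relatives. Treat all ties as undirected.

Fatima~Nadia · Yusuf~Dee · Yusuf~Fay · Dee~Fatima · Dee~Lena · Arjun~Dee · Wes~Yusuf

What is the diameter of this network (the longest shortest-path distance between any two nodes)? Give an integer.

4

Eccentricity of each node (its greatest distance to any other): Arjun:3, Dee:2, Fatima:3, Fay:4, Lena:3, Nadia:4, Wes:4, Yusuf:3.
The maximum eccentricity is 4, realized for instance by the pair Nadia–Wes via Nadia – Fatima – Dee – Yusuf – Wes. So the diameter is 4.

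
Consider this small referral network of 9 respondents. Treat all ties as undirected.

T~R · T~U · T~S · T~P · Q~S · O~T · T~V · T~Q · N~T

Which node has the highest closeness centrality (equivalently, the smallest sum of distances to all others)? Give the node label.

Farness (sum of distances to all others) for each node — N:15, O:15, P:15, Q:14, R:15, S:14, T:8, U:15, V:15.
The smallest farness is 8, for T, so T has the highest closeness.

T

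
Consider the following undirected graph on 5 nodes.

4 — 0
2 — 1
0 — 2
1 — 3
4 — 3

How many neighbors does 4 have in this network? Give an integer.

4 is directly tied to 0 and 3. That is 2 neighbors, so the degree of 4 is 2.

2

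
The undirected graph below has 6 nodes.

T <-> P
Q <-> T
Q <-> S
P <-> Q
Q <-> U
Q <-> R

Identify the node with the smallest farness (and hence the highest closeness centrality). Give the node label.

Farness (sum of distances to all others) for each node — P:8, Q:5, R:9, S:9, T:8, U:9.
The smallest farness is 5, for Q, so Q has the highest closeness.

Q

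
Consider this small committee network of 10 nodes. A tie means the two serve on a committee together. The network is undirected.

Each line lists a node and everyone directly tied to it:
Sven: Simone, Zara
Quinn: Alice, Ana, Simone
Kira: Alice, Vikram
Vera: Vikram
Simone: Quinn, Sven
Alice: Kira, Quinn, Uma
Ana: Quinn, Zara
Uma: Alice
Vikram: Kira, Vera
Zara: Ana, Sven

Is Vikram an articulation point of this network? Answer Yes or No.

Yes

Removing Vikram leaves {Alice, Ana, Kira, Quinn, Simone, Sven, Uma, and Zara} with no path to {Vera}, so the network splits into 2 components. Vikram is a cut vertex.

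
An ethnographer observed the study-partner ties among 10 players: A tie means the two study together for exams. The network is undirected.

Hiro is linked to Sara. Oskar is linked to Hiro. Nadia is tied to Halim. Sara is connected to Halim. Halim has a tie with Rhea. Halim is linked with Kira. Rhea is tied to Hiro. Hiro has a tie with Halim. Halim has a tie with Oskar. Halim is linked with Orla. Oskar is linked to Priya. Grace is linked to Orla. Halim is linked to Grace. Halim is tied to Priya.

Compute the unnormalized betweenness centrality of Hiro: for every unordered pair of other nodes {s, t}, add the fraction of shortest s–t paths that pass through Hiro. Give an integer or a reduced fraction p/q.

Pairs whose geodesics pass through Hiro — Rhea–Sara: 1/2; Rhea–Oskar: 1/2; Sara–Oskar: 1/2.
All other pairs contribute 0.
Summing the contributions gives betweenness(Hiro) = 3/2.

3/2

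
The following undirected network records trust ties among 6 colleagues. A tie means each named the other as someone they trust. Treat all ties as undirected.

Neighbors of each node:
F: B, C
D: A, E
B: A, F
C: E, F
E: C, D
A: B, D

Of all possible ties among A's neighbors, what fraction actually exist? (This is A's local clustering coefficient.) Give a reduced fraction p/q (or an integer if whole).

A's neighbors: B and D (k = 2).
Possible neighbor pairs: C(2,2) = 1. Edges among them: none → e = 0.
Clustering(A) = 0/1.

0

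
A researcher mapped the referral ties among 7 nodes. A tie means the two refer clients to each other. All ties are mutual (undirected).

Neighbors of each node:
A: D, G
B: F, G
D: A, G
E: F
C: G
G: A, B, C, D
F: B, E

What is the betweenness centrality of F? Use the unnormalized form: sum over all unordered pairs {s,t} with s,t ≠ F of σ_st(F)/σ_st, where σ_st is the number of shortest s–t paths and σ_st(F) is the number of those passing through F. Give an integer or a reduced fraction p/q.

5

Pairs whose geodesics pass through F — A–E: 1; D–E: 1; G–E: 1; C–E: 1; B–E: 1.
All other pairs contribute 0.
Summing the contributions gives betweenness(F) = 5.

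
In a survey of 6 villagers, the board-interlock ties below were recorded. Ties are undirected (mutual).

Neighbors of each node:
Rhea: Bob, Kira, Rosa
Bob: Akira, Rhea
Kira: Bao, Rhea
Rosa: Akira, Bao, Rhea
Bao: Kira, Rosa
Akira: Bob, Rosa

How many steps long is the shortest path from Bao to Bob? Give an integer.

3

One shortest route is Bao – Rosa – Akira – Bob, which uses 3 edges, and at distance 2 from Bao we only reach {Akira, Rhea}, which does not include Bob. So d(Bao,Bob) = 3.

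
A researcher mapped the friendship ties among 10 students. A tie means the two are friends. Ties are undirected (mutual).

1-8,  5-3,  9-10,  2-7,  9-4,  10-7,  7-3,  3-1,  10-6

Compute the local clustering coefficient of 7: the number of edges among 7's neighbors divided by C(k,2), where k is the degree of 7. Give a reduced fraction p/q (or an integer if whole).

7's neighbors: 2, 3, and 10 (k = 3).
Possible neighbor pairs: C(3,2) = 3. Edges among them: none → e = 0.
Clustering(7) = 0/3 = 0.

0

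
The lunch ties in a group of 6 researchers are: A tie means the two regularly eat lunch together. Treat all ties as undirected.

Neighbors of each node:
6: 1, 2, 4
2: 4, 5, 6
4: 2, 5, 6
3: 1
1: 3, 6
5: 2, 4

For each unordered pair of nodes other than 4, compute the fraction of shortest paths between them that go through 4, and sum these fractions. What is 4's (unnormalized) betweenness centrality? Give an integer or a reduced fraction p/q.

3/2

Pairs whose geodesics pass through 4 — 1–5: 1/2; 3–5: 1/2; 6–5: 1/2.
All other pairs contribute 0.
Summing the contributions gives betweenness(4) = 3/2.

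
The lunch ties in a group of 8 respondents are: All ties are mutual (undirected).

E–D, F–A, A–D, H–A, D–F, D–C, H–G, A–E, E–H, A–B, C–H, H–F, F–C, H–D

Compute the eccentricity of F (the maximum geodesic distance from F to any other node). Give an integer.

Distances from F: A:1, B:2, C:1, D:1, E:2, G:2, H:1.
The largest is 2 (to E, G, and B), so the eccentricity of F is 2.

2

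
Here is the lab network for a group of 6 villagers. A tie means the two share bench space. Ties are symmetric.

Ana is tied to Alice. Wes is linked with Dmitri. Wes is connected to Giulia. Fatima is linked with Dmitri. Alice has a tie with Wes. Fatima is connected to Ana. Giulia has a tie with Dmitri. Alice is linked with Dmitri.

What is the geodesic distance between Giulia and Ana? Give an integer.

3

One shortest route is Giulia – Dmitri – Fatima – Ana, which uses 3 edges, and at distance 2 from Giulia we only reach {Alice, Fatima}, which does not include Ana. So d(Giulia,Ana) = 3.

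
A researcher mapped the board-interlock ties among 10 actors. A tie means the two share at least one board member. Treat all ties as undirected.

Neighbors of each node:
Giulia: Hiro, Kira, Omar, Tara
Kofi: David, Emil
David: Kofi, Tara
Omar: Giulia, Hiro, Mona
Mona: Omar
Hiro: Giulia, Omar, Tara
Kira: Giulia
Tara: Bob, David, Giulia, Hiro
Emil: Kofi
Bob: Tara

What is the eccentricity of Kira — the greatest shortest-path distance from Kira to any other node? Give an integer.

Distances from Kira: Bob:3, David:3, Emil:5, Giulia:1, Hiro:2, Kofi:4, Mona:3, Omar:2, Tara:2.
The largest is 5 (to Emil), so the eccentricity of Kira is 5.

5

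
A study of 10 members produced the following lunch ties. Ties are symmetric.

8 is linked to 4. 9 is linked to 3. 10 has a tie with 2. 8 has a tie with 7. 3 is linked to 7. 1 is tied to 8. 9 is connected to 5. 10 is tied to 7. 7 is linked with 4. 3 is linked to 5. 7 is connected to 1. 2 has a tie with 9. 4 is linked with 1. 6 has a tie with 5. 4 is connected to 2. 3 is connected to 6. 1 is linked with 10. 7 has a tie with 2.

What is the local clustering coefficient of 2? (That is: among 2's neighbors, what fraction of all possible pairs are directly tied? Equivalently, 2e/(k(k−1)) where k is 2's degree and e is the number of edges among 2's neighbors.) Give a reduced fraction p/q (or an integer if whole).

2's neighbors: 4, 7, 9, and 10 (k = 4).
Possible neighbor pairs: C(4,2) = 6. Edges among them: 4–7, 7–10 → e = 2.
Clustering(2) = 2/6 = 1/3.

1/3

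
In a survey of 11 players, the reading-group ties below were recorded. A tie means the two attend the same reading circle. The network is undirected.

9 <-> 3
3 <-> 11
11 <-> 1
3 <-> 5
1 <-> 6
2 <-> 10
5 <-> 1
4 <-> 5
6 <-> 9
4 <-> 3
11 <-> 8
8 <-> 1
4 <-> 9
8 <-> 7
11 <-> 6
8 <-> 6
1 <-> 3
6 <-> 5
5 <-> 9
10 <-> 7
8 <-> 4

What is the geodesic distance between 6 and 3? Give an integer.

2

One shortest route is 6 – 11 – 3, which uses 2 edges, and 6 and 3 are not directly tied, so nothing shorter exists. So d(6,3) = 2.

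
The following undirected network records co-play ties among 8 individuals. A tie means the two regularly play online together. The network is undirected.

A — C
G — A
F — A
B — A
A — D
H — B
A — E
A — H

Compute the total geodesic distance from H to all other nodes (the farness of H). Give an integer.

Distances from H: A:1, B:1, C:2, D:2, E:2, F:2, G:2.
Sum = 1 + 1 + 2 + 2 + 2 + 2 + 2 = 12.

12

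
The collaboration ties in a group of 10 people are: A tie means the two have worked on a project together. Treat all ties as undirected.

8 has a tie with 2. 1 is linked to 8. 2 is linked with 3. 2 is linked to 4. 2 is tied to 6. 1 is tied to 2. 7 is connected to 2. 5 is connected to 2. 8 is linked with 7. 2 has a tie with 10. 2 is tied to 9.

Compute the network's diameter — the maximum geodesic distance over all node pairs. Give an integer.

2

Eccentricity of each node (its greatest distance to any other): 1:2, 2:1, 3:2, 4:2, 5:2, 6:2, 7:2, 8:2, 9:2, 10:2.
The maximum eccentricity is 2, realized for instance by the pair 3–1 via 3 – 2 – 1. So the diameter is 2.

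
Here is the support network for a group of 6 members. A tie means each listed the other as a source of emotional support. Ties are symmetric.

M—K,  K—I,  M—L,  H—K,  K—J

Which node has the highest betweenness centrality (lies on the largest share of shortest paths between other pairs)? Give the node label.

K

Unnormalized betweenness of each node: H:0, I:0, J:0, K:9, L:0, M:4.
K has the largest value, 9, making it the main broker — the node through which the most shortest paths run.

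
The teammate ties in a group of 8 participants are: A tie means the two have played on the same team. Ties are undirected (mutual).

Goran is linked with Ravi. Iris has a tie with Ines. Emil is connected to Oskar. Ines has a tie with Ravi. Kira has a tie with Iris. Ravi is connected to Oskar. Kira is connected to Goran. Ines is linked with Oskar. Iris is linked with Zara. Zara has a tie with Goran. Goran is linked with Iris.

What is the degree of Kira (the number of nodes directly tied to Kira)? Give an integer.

Kira is directly tied to Goran and Iris. That is 2 neighbors, so the degree of Kira is 2.

2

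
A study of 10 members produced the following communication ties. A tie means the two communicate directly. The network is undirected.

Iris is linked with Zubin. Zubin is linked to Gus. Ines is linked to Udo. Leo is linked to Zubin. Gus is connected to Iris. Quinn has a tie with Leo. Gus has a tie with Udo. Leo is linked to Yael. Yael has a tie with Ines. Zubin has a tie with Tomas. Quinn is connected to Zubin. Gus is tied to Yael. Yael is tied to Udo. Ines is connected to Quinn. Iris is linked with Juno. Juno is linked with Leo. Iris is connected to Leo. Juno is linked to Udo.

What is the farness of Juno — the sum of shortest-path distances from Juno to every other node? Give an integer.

16

Distances from Juno: Gus:2, Ines:2, Iris:1, Leo:1, Quinn:2, Tomas:3, Udo:1, Yael:2, Zubin:2.
Sum = 2 + 2 + 1 + 1 + 2 + 3 + 1 + 2 + 2 = 16.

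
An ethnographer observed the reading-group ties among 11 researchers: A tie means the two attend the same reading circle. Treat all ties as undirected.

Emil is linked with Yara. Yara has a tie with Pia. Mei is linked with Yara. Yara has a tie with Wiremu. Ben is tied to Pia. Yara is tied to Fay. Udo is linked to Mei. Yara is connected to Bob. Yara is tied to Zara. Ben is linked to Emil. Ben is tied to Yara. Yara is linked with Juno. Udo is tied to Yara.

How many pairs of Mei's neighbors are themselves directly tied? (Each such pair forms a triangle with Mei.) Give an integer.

1

Mei's neighbors: Udo and Yara.
Neighbor pairs that are themselves tied: Mei–Udo–Yara. Each forms one triangle with Mei, for 1 in total.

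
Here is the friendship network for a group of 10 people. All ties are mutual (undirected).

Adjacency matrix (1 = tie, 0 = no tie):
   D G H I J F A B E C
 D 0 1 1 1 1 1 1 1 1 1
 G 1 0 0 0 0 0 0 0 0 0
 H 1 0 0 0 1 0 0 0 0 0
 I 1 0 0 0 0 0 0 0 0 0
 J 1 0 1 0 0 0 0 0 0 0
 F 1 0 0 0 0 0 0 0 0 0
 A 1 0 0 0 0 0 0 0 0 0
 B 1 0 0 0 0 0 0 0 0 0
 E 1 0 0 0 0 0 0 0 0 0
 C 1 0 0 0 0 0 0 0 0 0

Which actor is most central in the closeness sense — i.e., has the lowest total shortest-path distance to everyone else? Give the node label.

D

Farness (sum of distances to all others) for each node — A:17, B:17, C:17, D:9, E:17, F:17, G:17, H:16, I:17, J:16.
The smallest farness is 9, for D, so D has the highest closeness.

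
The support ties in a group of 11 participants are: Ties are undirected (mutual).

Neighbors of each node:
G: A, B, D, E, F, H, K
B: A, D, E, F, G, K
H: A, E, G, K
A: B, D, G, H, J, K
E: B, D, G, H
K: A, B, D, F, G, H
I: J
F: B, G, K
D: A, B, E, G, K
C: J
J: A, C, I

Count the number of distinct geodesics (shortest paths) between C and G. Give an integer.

1

The shortest distance is 3, and the only length-3 path is C–J–A–G. So there is exactly 1 shortest path.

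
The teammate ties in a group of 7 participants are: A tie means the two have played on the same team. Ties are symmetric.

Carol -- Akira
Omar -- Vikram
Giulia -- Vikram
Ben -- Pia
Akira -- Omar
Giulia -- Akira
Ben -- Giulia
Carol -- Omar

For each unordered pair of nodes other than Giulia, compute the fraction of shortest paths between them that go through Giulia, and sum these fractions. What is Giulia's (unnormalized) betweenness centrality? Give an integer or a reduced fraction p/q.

Pairs whose geodesics pass through Giulia — Ben–Vikram: 1; Ben–Akira: 1; Ben–Carol: 1; Ben–Omar: 2/2; Pia–Vikram: 1; Pia–Akira: 1; Pia–Carol: 1; Pia–Omar: 2/2; Vikram–Akira: 1/2.
All other pairs contribute 0.
Summing the contributions gives betweenness(Giulia) = 17/2.

17/2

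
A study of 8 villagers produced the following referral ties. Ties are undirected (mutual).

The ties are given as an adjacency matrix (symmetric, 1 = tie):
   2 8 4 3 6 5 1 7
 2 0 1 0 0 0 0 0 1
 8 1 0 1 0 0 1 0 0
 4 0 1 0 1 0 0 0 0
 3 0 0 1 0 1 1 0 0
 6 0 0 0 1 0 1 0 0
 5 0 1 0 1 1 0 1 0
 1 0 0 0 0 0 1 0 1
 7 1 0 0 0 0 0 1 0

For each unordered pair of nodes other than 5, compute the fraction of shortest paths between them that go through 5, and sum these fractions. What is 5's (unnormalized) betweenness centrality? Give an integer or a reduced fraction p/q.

9

Pairs whose geodesics pass through 5 — 2–3: 1/2; 2–6: 1; 8–3: 1/2; 8–6: 1; 8–1: 1; 4–1: 2/2; 3–1: 1; 3–7: 1; 6–1: 1; 6–7: 1.
All other pairs contribute 0.
Summing the contributions gives betweenness(5) = 9.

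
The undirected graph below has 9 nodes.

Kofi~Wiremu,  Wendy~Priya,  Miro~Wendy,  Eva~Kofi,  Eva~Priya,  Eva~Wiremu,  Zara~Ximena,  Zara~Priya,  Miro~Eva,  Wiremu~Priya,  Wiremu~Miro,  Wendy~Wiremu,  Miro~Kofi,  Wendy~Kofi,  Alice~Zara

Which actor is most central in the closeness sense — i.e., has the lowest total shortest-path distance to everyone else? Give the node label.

Priya

Farness (sum of distances to all others) for each node — Alice:22, Eva:14, Kofi:17, Miro:17, Priya:12, Wendy:14, Wiremu:13, Ximena:22, Zara:15.
The smallest farness is 12, for Priya, so Priya has the highest closeness.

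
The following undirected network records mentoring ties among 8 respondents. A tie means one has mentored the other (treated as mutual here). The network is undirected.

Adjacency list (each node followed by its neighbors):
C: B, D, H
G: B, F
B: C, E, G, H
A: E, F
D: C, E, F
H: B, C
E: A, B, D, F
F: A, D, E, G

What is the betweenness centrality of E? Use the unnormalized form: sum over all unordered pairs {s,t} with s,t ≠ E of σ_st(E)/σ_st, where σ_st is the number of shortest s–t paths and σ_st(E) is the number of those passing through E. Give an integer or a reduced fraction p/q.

Pairs whose geodesics pass through E — A–B: 1; A–H: 1; A–C: 2/3; A–D: 1/2; F–B: 1/2; F–H: 1/3; B–D: 1/2.
All other pairs contribute 0.
Summing the contributions gives betweenness(E) = 9/2.

9/2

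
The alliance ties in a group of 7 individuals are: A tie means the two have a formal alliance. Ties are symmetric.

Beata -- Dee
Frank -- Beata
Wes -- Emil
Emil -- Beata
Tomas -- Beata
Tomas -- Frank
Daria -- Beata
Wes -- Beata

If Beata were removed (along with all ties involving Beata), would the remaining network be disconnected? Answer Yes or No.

Yes

Removing Beata leaves {Frank and Tomas} with no path to {Emil and Wes}, so the network splits into 4 components. Beata is a cut vertex.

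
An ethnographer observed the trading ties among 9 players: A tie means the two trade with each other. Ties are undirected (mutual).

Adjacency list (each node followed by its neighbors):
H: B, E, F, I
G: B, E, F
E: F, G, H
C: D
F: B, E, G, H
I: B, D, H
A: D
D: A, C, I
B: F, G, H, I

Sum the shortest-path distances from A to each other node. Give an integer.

23

Distances from A: B:3, C:2, D:1, E:4, F:4, G:4, H:3, I:2.
Sum = 3 + 2 + 1 + 4 + 4 + 4 + 3 + 2 = 23.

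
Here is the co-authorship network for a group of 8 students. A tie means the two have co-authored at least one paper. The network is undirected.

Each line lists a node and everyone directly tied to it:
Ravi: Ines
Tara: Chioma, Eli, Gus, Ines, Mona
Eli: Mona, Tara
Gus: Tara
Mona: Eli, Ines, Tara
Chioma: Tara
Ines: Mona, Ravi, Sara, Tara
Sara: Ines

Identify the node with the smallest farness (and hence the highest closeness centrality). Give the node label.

Tara

Farness (sum of distances to all others) for each node — Chioma:15, Eli:14, Gus:15, Ines:10, Mona:11, Ravi:16, Sara:16, Tara:9.
The smallest farness is 9, for Tara, so Tara has the highest closeness.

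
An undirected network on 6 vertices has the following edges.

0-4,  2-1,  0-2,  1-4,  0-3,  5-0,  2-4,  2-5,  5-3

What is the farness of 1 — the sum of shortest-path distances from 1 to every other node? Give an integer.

9

Distances from 1: 0:2, 2:1, 3:3, 4:1, 5:2.
Sum = 2 + 1 + 3 + 1 + 2 = 9.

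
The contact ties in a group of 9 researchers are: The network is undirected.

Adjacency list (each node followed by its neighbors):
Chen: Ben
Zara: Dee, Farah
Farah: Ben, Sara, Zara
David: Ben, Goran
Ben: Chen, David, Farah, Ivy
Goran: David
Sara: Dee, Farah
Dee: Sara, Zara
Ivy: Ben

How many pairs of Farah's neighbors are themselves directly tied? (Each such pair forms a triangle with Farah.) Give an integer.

0

Farah's neighbors are Ben, Sara, and Zara, but none of them are tied to each other, so no triangle contains Farah.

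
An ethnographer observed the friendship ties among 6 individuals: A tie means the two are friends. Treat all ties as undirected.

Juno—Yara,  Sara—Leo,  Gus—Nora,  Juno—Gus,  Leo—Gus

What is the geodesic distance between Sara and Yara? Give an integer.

One shortest route is Sara – Leo – Gus – Juno – Yara, which uses 4 edges, and at distance 3 from Sara we only reach {Juno, Nora}, which does not include Yara. So d(Sara,Yara) = 4.

4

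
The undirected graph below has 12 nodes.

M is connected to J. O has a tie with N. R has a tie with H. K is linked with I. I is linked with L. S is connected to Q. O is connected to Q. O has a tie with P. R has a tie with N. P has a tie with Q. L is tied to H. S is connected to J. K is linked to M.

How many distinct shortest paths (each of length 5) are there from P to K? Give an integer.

The shortest distance is 5, and the only length-5 path is P–Q–S–J–M–K. So there is exactly 1 shortest path.

1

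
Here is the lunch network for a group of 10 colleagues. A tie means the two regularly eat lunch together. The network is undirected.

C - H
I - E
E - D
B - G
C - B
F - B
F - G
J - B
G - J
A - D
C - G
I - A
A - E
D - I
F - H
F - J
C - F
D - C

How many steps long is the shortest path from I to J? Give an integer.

One shortest route is I – D – C – B – J, which uses 4 edges, and at distance 3 from I we only reach {B, F, G, H}, which does not include J. So d(I,J) = 4.

4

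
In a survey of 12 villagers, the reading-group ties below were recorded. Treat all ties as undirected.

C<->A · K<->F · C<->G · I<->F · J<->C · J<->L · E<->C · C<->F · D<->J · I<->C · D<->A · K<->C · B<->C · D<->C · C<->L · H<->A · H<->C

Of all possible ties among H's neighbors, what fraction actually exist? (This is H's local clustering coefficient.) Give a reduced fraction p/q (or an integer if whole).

H's neighbors: A and C (k = 2).
Possible neighbor pairs: C(2,2) = 1. Edges among them: A–C → e = 1.
Clustering(H) = 1/1.

1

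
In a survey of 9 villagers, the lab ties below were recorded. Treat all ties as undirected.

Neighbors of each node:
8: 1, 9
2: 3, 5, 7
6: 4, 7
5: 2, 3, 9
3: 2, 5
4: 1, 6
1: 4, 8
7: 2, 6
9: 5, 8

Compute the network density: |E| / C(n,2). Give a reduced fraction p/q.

There are 10 edges and 9 nodes, so the maximum possible is C(9,2) = 36.
Density = 10/36 = 5/18.

5/18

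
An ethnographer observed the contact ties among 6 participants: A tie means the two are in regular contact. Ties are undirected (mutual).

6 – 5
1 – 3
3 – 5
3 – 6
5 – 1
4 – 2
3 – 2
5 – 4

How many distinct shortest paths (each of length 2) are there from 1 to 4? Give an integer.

1

The shortest distance is 2, and the only length-2 path is 1–5–4. So there is exactly 1 shortest path.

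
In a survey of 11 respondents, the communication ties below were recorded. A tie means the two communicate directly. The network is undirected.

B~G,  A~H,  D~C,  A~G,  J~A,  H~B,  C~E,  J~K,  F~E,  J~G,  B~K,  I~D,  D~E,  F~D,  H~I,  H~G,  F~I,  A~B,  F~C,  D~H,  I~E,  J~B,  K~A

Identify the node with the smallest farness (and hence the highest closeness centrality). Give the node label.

Farness (sum of distances to all others) for each node — A:18, B:18, C:24, D:17, E:23, F:23, G:19, H:15, I:18, J:24, K:25.
The smallest farness is 15, for H, so H has the highest closeness.

H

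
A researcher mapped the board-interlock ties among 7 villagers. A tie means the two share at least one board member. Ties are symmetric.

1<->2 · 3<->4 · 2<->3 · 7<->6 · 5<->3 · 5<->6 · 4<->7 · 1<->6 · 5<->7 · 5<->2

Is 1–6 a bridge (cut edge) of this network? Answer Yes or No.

No

Even without that edge, 1 still reaches 6 via 1 – 2 – 5 – 6, so the network stays connected. Not a bridge.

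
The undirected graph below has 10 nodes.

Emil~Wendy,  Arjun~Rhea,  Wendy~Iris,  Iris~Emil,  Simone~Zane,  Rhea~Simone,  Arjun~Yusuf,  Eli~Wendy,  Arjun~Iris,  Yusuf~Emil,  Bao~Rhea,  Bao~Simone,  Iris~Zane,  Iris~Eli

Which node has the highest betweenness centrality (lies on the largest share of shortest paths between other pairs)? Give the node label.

Iris

Unnormalized betweenness of each node: Arjun:21/2, Bao:0, Eli:0, Emil:8/3, Iris:101/6, Rhea:37/6, Simone:23/6, Wendy:5/6, Yusuf:4/3, Zane:35/6.
Iris has the largest value, 101/6, making it the main broker — the node through which the most shortest paths run.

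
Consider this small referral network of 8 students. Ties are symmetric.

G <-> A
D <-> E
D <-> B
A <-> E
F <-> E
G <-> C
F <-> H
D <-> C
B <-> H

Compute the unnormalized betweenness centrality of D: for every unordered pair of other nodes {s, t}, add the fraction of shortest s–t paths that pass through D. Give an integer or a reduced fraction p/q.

15/2

Pairs whose geodesics pass through D — C–B: 1; C–H: 1; C–F: 1; C–E: 1; B–E: 1; B–A: 1; B–G: 1; H–G: 1/2.
All other pairs contribute 0.
Summing the contributions gives betweenness(D) = 15/2.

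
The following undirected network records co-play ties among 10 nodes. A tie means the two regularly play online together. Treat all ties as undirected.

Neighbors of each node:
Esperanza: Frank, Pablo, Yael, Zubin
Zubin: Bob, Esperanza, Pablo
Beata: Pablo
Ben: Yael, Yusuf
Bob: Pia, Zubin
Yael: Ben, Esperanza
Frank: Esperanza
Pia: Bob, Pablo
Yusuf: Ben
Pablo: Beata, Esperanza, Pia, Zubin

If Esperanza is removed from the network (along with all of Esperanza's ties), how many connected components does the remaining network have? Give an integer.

Without Esperanza, the remaining ties split the others into: {Beata, Bob, Pablo, Pia, Zubin}; {Ben, Yael, Yusuf}; {Frank}.
That's 3 separate components.

3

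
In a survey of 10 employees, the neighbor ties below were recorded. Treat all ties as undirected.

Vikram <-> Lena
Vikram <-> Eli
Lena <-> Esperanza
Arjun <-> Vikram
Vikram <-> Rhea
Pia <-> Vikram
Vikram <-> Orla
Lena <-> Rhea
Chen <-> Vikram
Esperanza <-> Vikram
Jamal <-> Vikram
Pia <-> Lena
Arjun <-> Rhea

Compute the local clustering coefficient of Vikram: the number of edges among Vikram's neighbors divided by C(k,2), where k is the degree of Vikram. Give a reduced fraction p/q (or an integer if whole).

1/9

Vikram's neighbors: Arjun, Chen, Eli, Esperanza, Jamal, Lena, Orla, Pia, and Rhea (k = 9).
Possible neighbor pairs: C(9,2) = 36. Edges among them: Arjun–Rhea, Esperanza–Lena, Lena–Pia, Lena–Rhea → e = 4.
Clustering(Vikram) = 4/36 = 1/9.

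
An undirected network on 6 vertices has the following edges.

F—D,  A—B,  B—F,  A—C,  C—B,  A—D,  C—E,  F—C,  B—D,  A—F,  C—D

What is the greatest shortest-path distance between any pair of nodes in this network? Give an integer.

2

Eccentricity of each node (its greatest distance to any other): A:2, B:2, C:1, D:2, E:2, F:2.
The maximum eccentricity is 2, realized for instance by the pair A–E via A – C – E. So the diameter is 2.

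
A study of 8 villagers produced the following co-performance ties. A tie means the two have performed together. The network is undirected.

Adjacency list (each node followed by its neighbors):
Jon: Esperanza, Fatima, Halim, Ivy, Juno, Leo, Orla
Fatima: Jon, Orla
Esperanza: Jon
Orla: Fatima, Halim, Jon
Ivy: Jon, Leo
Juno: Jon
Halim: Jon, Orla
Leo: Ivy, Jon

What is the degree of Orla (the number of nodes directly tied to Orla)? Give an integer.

3

Orla is directly tied to Fatima, Halim, and Jon. That is 3 neighbors, so the degree of Orla is 3.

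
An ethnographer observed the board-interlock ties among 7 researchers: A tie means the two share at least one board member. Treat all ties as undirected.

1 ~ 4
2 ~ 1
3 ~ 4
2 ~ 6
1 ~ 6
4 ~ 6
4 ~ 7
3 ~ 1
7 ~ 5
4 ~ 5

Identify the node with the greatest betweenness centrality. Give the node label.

4

Unnormalized betweenness of each node: 1:3, 2:0, 3:0, 4:17/2, 5:0, 6:3/2, 7:0.
4 has the largest value, 17/2, making it the main broker — the node through which the most shortest paths run.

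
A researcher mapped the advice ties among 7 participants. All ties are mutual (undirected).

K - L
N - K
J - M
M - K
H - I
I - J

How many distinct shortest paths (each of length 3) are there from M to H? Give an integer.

1

The shortest distance is 3, and the only length-3 path is M–J–I–H. So there is exactly 1 shortest path.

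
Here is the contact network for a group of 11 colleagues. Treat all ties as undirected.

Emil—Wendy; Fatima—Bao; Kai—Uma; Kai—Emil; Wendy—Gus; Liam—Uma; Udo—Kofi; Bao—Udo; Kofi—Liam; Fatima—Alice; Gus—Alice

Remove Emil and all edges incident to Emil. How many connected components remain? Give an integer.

Emil's neighbors (Kai and Wendy) remain reachable from one another through other ties, so the rest of the network stays in one piece.

1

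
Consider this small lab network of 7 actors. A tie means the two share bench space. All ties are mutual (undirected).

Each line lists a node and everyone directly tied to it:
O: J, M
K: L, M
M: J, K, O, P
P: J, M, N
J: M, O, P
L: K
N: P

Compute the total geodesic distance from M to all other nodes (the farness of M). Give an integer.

8

Distances from M: J:1, K:1, L:2, N:2, O:1, P:1.
Sum = 1 + 1 + 2 + 2 + 1 + 1 = 8.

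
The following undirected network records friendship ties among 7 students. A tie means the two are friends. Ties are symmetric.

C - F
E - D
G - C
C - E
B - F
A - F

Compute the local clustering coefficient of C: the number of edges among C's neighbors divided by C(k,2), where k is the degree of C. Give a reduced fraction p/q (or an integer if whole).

0

C's neighbors: E, F, and G (k = 3).
Possible neighbor pairs: C(3,2) = 3. Edges among them: none → e = 0.
Clustering(C) = 0/3 = 0.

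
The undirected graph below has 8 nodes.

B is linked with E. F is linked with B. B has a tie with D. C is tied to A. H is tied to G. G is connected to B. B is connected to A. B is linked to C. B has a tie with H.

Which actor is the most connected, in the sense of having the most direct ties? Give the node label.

B

Degrees — A:2, B:7, C:2, D:1, E:1, F:1, G:2, H:2.
The maximum is 7, attained only by B.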